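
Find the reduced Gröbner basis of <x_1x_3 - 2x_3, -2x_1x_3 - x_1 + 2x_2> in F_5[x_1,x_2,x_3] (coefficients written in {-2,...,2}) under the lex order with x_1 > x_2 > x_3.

G = {x_1 - 2x_2 - x_3, x_2x_3 - 2x_3^{2} - x_3}

f_1 = x_1x_3 - 2x_3, LT = x_1x_3.
f_2 = -2x_1x_3 - x_1 + 2x_2, LT = x_1x_3.

S(f_1,f_2): lcm = x_1x_3. S = 2x_1 + x_2 - 2x_3.
  leading term x_1: no divisor's leading term divides it; move 2x_1 to the remainder.
  leading term x_2: no divisor's leading term divides it; move x_2 to the remainder.
  leading term x_3: no divisor's leading term divides it; move -2x_3 to the remainder.
  remainder 2x_1 + x_2 - 2x_3 ≠ 0; add g_3 = 2x_1 + x_2 - 2x_3 to the basis.

S(f_1,g_3): lcm = x_1x_3. S = 2x_2x_3 + x_3^{2} - 2x_3.
  leading term x_2x_3: no divisor's leading term divides it; move 2x_2x_3 to the remainder.
  leading term x_3^{2}: no divisor's leading term divides it; move x_3^{2} to the remainder.
  leading term x_3: no divisor's leading term divides it; move -2x_3 to the remainder.
  remainder 2x_2x_3 + x_3^{2} - 2x_3 ≠ 0; add g_4 = 2x_2x_3 + x_3^{2} - 2x_3 to the basis.

The other S-polynomials (S(f_2,g_3), S(f_1,g_4), S(f_2,g_4), S(g_3,g_4)) all reduce to 0 modulo the current basis, so we have a Gröbner basis.
Inter-reduce: drop elements whose leading term is divisible by another's, tail-reduce, and make monic.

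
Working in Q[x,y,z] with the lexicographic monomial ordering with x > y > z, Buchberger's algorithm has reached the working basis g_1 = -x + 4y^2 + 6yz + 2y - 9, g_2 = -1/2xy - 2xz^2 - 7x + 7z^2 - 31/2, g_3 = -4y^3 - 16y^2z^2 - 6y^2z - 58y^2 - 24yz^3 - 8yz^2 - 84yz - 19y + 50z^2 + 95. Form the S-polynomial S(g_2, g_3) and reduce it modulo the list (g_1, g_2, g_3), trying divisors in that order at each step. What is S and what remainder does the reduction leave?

lcm(LM(g_2), LM(g_3)) = xy^3.
S = (lcm/LT(g_2))·g_2 − (lcm/LT(g_3))·g_3 = -3/2xy^2z - 1/2xy^2 - 6xyz^3 - 2xyz^2 - 21xyz - 19/4xy + 25/2xz^2 + 95/4x - 14y^2z^2 + 31y^2.
Reduce S modulo (g_1, g_2, g_3) in that order:
  leading term xy^2z: subtract (3/2y^2z)·g_1 from -3/2xy^2z - 1/2xy^2 - 6xyz^3 - 2xyz^2 - 21xyz - 19/4xy + 25/2xz^2 + 95/4x - 14y^2z^2 + 31y^2 → -1/2xy^2 - 6xyz^3 - 2xyz^2 - 21xyz - 19/4xy + 25/2xz^2 + 95/4x - 6y^4z - 9y^3z^2 - 3y^3z - 14y^2z^2 + 27/2y^2z + 31y^2
  leading term xy^2: subtract (1/2y^2)·g_1 from -1/2xy^2 - 6xyz^3 - 2xyz^2 - 21xyz - 19/4xy + 25/2xz^2 + 95/4x - 6y^4z - 9y^3z^2 - 3y^3z - 14y^2z^2 + 27/2y^2z + 31y^2 → -6xyz^3 - 2xyz^2 - 21xyz - 19/4xy + 25/2xz^2 + 95/4x - 6y^4z - 2y^4 - 9y^3z^2 - 6y^3z - y^3 - 14y^2z^2 + 27/2y^2z + 71/2y^2
  leading term xyz^3: subtract (6yz^3)·g_1 from -6xyz^3 - 2xyz^2 - 21xyz - 19/4xy + 25/2xz^2 + 95/4x - 6y^4z - 2y^4 - 9y^3z^2 - 6y^3z - y^3 - 14y^2z^2 + 27/2y^2z + 71/2y^2 → -2xyz^2 - 21xyz - 19/4xy + 25/2xz^2 + 95/4x - 6y^4z - 2y^4 - 24y^3z^3 - 9y^3z^2 - 6y^3z - y^3 - 36y^2z^4 - 12y^2z^3 - 14y^2z^2 + 27/2y^2z + 71/2y^2 + 54yz^3
  leading term xyz^2: subtract (2yz^2)·g_1 from -2xyz^2 - 21xyz - 19/4xy + 25/2xz^2 + 95/4x - 6y^4z - 2y^4 - 24y^3z^3 - 9y^3z^2 - 6y^3z - y^3 - 36y^2z^4 - 12y^2z^3 - 14y^2z^2 + 27/2y^2z + 71/2y^2 + 54yz^3 → -21xyz - 19/4xy + 25/2xz^2 + 95/4x - 6y^4z - 2y^4 - 24y^3z^3 - 17y^3z^2 - 6y^3z - y^3 - 36y^2z^4 - 24y^2z^3 - 18y^2z^2 + 27/2y^2z + 71/2y^2 + 54yz^3 + 18yz^2
  leading term xyz: subtract (21yz)·g_1 from -21xyz - 19/4xy + 25/2xz^2 + 95/4x - 6y^4z - 2y^4 - 24y^3z^3 - 17y^3z^2 - 6y^3z - y^3 - 36y^2z^4 - 24y^2z^3 - 18y^2z^2 + 27/2y^2z + 71/2y^2 + 54yz^3 + 18yz^2 → -19/4xy + 25/2xz^2 + 95/4x - 6y^4z - 2y^4 - 24y^3z^3 - 17y^3z^2 - 90y^3z - y^3 - 36y^2z^4 - 24y^2z^3 - 144y^2z^2 - 57/2y^2z + 71/2y^2 + 54yz^3 + 18yz^2 + 189yz
  leading term xy: subtract (19/4y)·g_1 from -19/4xy + 25/2xz^2 + 95/4x - 6y^4z - 2y^4 - 24y^3z^3 - 17y^3z^2 - 90y^3z - y^3 - 36y^2z^4 - 24y^2z^3 - 144y^2z^2 - 57/2y^2z + 71/2y^2 + 54yz^3 + 18yz^2 + 189yz → 25/2xz^2 + 95/4x - 6y^4z - 2y^4 - 24y^3z^3 - 17y^3z^2 - 90y^3z - 20y^3 - 36y^2z^4 - 24y^2z^3 - 144y^2z^2 - 57y^2z + 26y^2 + 54yz^3 + 18yz^2 + 189yz + 171/4y
  leading term xz^2: subtract (-25/2z^2)·g_1 from 25/2xz^2 + 95/4x - 6y^4z - 2y^4 - 24y^3z^3 - 17y^3z^2 - 90y^3z - 20y^3 - 36y^2z^4 - 24y^2z^3 - 144y^2z^2 - 57y^2z + 26y^2 + 54yz^3 + 18yz^2 + 189yz + 171/4y → 95/4x - 6y^4z - 2y^4 - 24y^3z^3 - 17y^3z^2 - 90y^3z - 20y^3 - 36y^2z^4 - 24y^2z^3 - 94y^2z^2 - 57y^2z + 26y^2 + 129yz^3 + 43yz^2 + 189yz + 171/4y - 225/2z^2
  leading term x: subtract (-95/4)·g_1 from 95/4x - 6y^4z - 2y^4 - 24y^3z^3 - 17y^3z^2 - 90y^3z - 20y^3 - 36y^2z^4 - 24y^2z^3 - 94y^2z^2 - 57y^2z + 26y^2 + 129yz^3 + 43yz^2 + 189yz + 171/4y - 225/2z^2 → -6y^4z - 2y^4 - 24y^3z^3 - 17y^3z^2 - 90y^3z - 20y^3 - 36y^2z^4 - 24y^2z^3 - 94y^2z^2 - 57y^2z + 121y^2 + 129yz^3 + 43yz^2 + 663/2yz + 361/4y - 225/2z^2 - 855/4
  leading term y^4z: subtract (3/2yz)·g_3 from -6y^4z - 2y^4 - 24y^3z^3 - 17y^3z^2 - 90y^3z - 20y^3 - 36y^2z^4 - 24y^2z^3 - 94y^2z^2 - 57y^2z + 121y^2 + 129yz^3 + 43yz^2 + 663/2yz + 361/4y - 225/2z^2 - 855/4 → -2y^4 - 8y^3z^2 - 3y^3z - 20y^3 - 12y^2z^3 + 32y^2z^2 - 57/2y^2z + 121y^2 + 54yz^3 + 43yz^2 + 189yz + 361/4y - 225/2z^2 - 855/4
  leading term y^4: subtract (1/2y)·g_3 from -2y^4 - 8y^3z^2 - 3y^3z - 20y^3 - 12y^2z^3 + 32y^2z^2 - 57/2y^2z + 121y^2 + 54yz^3 + 43yz^2 + 189yz + 361/4y - 225/2z^2 - 855/4 → 9y^3 + 36y^2z^2 + 27/2y^2z + 261/2y^2 + 54yz^3 + 18yz^2 + 189yz + 171/4y - 225/2z^2 - 855/4
  leading term y^3: subtract (-9/4)·g_3 from 9y^3 + 36y^2z^2 + 27/2y^2z + 261/2y^2 + 54yz^3 + 18yz^2 + 189yz + 171/4y - 225/2z^2 - 855/4 → 0
The remainder is 0, so this S-polynomial contributes no new basis element.

S(g_2, g_3) = -3/2xy^2z - 1/2xy^2 - 6xyz^3 - 2xyz^2 - 21xyz - 19/4xy + 25/2xz^2 + 95/4x - 14y^2z^2 + 31y^2; remainder on division = 0.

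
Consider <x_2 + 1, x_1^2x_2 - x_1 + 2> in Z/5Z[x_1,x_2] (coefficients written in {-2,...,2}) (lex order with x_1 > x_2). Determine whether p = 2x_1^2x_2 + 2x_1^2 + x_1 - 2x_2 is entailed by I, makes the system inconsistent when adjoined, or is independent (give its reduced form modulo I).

2x_1^2x_2 + 2x_1^2 + x_1 - 2x_2 is independent of I; its normal form modulo I is x_1 + 2.

First compute the reduced Gröbner basis of I by Buchberger's algorithm.
f_1 = x_2 + 1, LT = x_2.
f_2 = x_1^2x_2 - x_1 + 2, LT = x_1^2x_2.

S(f_1,f_2): lcm = x_1^2x_2. S = x_1^2 + x_1 - 2.
  reduce S modulo (f_1, f_2):
  remainder x_1^2 + x_1 - 2 ≠ 0; add h_3 = x_1^2 + x_1 - 2 to the basis.

The other S-polynomials (S(f_1,h_3), S(f_2,h_3)) all reduce to 0 modulo the current basis, so we have a Gröbner basis.
Inter-reduce: drop elements whose leading term is divisible by another's, tail-reduce, and make monic.
Reduced Gröbner basis: {x_1^2 + x_1 - 2, x_2 + 1}.
Label its elements g_1 = x_1^2 + x_1 - 2, g_2 = x_2 + 1.

Reduce p = 2x_1^2x_2 + 2x_1^2 + x_1 - 2x_2 modulo G:
  leading term x_1^2x_2: subtract (2x_2)·g_1 from 2x_1^2x_2 + 2x_1^2 + x_1 - 2x_2 → 2x_1^2 - 2x_1x_2 + x_1 + 2x_2
  leading term x_1^2: subtract (2)·g_1 from 2x_1^2 - 2x_1x_2 + x_1 + 2x_2 → -2x_1x_2 - x_1 + 2x_2 - 1
  leading term x_1x_2: subtract (-2x_1)·g_2 from -2x_1x_2 - x_1 + 2x_2 - 1 → x_1 + 2x_2 - 1
  leading term x_1: no divisor's leading term divides it; move x_1 to the remainder.
  leading term x_2: subtract (2)·g_2 from 2x_2 - 1 → 2
  leading term 1: no divisor's leading term divides it; move 2 to the remainder.
  normal form = x_1 + 2.
The normal form is nonzero, so p ∉ I. Since p minus its normal form lies in I, I + (p) = I + (r) where r = x_1 + 2; decide whether this ideal is the whole ring.
Run Buchberger on G together with r (pairs among the g_i already reduce to 0 since G is a Gröbner basis):
g_1 = x_1^2 + x_1 - 2, LT = x_1^2.
g_2 = x_2 + 1, LT = x_2.
r = x_1 + 2, LT = x_1.

The S-polynomials (S(g_1,g_2), S(g_1,r), S(g_2,r)) all reduce to 0 modulo the current basis, so we have a Gröbner basis.
Inter-reduce: drop elements whose leading term is divisible by another's, tail-reduce, and make monic.
Reduced Gröbner basis: {x_1 + 2, x_2 + 1}.
The reduced Gröbner basis of I + (p) is {x_1 + 2, x_2 + 1} ≠ {1}, a proper ideal, so the enlarged system stays consistent: p is independent of I, with normal form x_1 + 2.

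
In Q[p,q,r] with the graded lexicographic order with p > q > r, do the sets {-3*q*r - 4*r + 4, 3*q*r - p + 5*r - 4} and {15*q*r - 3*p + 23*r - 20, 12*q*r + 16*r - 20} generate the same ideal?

Two ideals are equal iff their reduced Gröbner bases coincide (the reduced basis is unique for a fixed ordering).
Buchberger on the first generating set:
f_1 = -3*q*r - 4*r + 4, LT = q*r.
f_2 = 3*q*r - p + 5*r - 4, LT = q*r.

S(f_1,f_2): lcm = q*r. S = 1/3*p - 1/3*r.
  leading term p: no divisor's leading term divides it; move 1/3*p to the remainder.
  leading term r: no divisor's leading term divides it; move -1/3*r to the remainder.
  remainder 1/3*p - 1/3*r ≠ 0; add g_3 = 1/3*p - 1/3*r to the basis.

S(f_1,g_3): leading monomials are coprime, so the S-polynomial reduces to 0 (Buchberger's first criterion).
S(f_2,g_3): leading monomials are coprime, so the S-polynomial reduces to 0 (Buchberger's first criterion).
Every S-polynomial of the final basis reduces to 0, so we have a Gröbner basis.
Inter-reduce: drop elements whose leading term is divisible by another's, tail-reduce, and make monic.
Reduced Gröbner basis: {q*r + 4/3*r - 4/3, p - r}.

Buchberger on the second generating set:
h_1 = 15*q*r - 3*p + 23*r - 20, LT = q*r.
h_2 = 12*q*r + 16*r - 20, LT = q*r.

S(h_1,h_2): lcm = q*r. S = -1/5*p + 1/5*r + 1/3.
  leading term p: no divisor's leading term divides it; move -1/5*p to the remainder.
  leading term r: no divisor's leading term divides it; move 1/5*r to the remainder.
  leading term 1: no divisor's leading term divides it; move 1/3 to the remainder.
  remainder -1/5*p + 1/5*r + 1/3 ≠ 0; add k_3 = -1/5*p + 1/5*r + 1/3 to the basis.

S(h_1,k_3): leading monomials are coprime, so the S-polynomial reduces to 0 (Buchberger's first criterion).
S(h_2,k_3): leading monomials are coprime, so the S-polynomial reduces to 0 (Buchberger's first criterion).
Every S-polynomial of the final basis reduces to 0, so we have a Gröbner basis.
Inter-reduce: drop elements whose leading term is divisible by another's, tail-reduce, and make monic.
Reduced Gröbner basis: {q*r + 4/3*r - 5/3, p - r - 5/3}.

These differ, so the ideals are not equal.

No, the ideals differ.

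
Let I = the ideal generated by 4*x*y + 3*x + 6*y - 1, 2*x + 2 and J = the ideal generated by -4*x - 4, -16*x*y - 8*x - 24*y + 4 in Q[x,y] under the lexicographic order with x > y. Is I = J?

Since reduced Gröbner bases are canonical representatives of ideals under a given ordering, it suffices to compute and compare them.
Buchberger on the first generating set:
f_1 = 4*x*y + 3*x + 6*y - 1, LT = x*y.
f_2 = 2*x + 2, LT = x.

S(f_1,f_2): lcm = x*y. S = 3/4*x + 1/2*y - 1/4.
  leading term x: subtract (3/8)·f_2 from 3/4*x + 1/2*y - 1/4 → 1/2*y - 1
  leading term y: no divisor's leading term divides it; move 1/2*y to the remainder.
  leading term 1: no divisor's leading term divides it; move -1 to the remainder.
  remainder 1/2*y - 1 ≠ 0; add g_3 = 1/2*y - 1 to the basis.

The other S-polynomials (S(f_1,g_3), S(f_2,g_3)) all reduce to 0 modulo the current basis, so we have a Gröbner basis.
Inter-reduce: drop elements whose leading term is divisible by another's, tail-reduce, and make monic.
Reduced Gröbner basis: {x + 1, y - 2}.

Buchberger on the second generating set:
h_1 = -4*x - 4, LT = x.
h_2 = -16*x*y - 8*x - 24*y + 4, LT = x*y.

S(h_1,h_2): lcm = x*y. S = -1/2*x - 1/2*y + 1/4.
  leading term x: subtract (1/8)·h_1 from -1/2*x - 1/2*y + 1/4 → -1/2*y + 3/4
  leading term y: no divisor's leading term divides it; move -1/2*y to the remainder.
  leading term 1: no divisor's leading term divides it; move 3/4 to the remainder.
  remainder -1/2*y + 3/4 ≠ 0; add k_3 = -1/2*y + 3/4 to the basis.

The other S-polynomials (S(h_1,k_3), S(h_2,k_3)) all reduce to 0 modulo the current basis, so we have a Gröbner basis.
Inter-reduce: drop elements whose leading term is divisible by another's, tail-reduce, and make monic.
Reduced Gröbner basis: {x + 1, y - 3/2}.

The bases are distinct; the ideals are different.
The choice of monomial ordering does not affect the verdict — as long as both bases are computed under the same ordering, their equality decides ideal equality.

No, the ideals differ.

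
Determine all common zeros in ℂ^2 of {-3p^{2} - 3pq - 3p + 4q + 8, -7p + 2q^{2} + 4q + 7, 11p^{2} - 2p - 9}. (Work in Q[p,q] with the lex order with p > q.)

{(1, -2)}

Compute a lex Gröbner basis by Buchberger's algorithm.
f_1 = -3p^{2} - 3pq - 3p + 4q + 8, LT = p^{2}.
f_2 = -7p + 2q^{2} + 4q + 7, LT = p.
f_3 = 11p^{2} - 2p - 9, LT = p^{2}.

S(f_1,f_2): lcm = p^{2}. S = \tfrac{2}{7}pq^{2} + \tfrac{11}{7}pq + 2p - \tfrac{4}{3}q - \tfrac{8}{3}.
  leading term pq^{2}: subtract (-\tfrac{2}{49}q^{2})·f_2 from \tfrac{2}{7}pq^{2} + \tfrac{11}{7}pq + 2p - \tfrac{4}{3}q - \tfrac{8}{3} → \tfrac{11}{7}pq + 2p + \tfrac{4}{49}q^{4} + \tfrac{8}{49}q^{3} + \tfrac{2}{7}q^{2} - \tfrac{4}{3}q - \tfrac{8}{3}
  leading term pq: subtract (-\tfrac{11}{49}q)·f_2 from \tfrac{11}{7}pq + 2p + \tfrac{4}{49}q^{4} + \tfrac{8}{49}q^{3} + \tfrac{2}{7}q^{2} - \tfrac{4}{3}q - \tfrac{8}{3} → 2p + \tfrac{4}{49}q^{4} + \tfrac{30}{49}q^{3} + \tfrac{58}{49}q^{2} + \tfrac{5}{21}q - \tfrac{8}{3}
  leading term p: subtract (-\tfrac{2}{7})·f_2 from 2p + \tfrac{4}{49}q^{4} + \tfrac{30}{49}q^{3} + \tfrac{58}{49}q^{2} + \tfrac{5}{21}q - \tfrac{8}{3} → \tfrac{4}{49}q^{4} + \tfrac{30}{49}q^{3} + \tfrac{86}{49}q^{2} + \tfrac{29}{21}q - \tfrac{2}{3}
  leading term q^{4}: no divisor's leading term divides it; move \tfrac{4}{49}q^{4} to the remainder.
  leading term q^{3}: no divisor's leading term divides it; move \tfrac{30}{49}q^{3} to the remainder.
  leading term q^{2}: no divisor's leading term divides it; move \tfrac{86}{49}q^{2} to the remainder.
  leading term q: no divisor's leading term divides it; move \tfrac{29}{21}q to the remainder.
  leading term 1: no divisor's leading term divides it; move -\tfrac{2}{3} to the remainder.
  remainder \tfrac{4}{49}q^{4} + \tfrac{30}{49}q^{3} + \tfrac{86}{49}q^{2} + \tfrac{29}{21}q - \tfrac{2}{3} ≠ 0; add h_4 = \tfrac{4}{49}q^{4} + \tfrac{30}{49}q^{3} + \tfrac{86}{49}q^{2} + \tfrac{29}{21}q - \tfrac{2}{3} to the basis.

S(f_1,f_3): lcm = p^{2}. S = pq + \tfrac{13}{11}p - \tfrac{4}{3}q - \tfrac{61}{33}.
  leading term pq: subtract (-\tfrac{1}{7}q)·f_2 from pq + \tfrac{13}{11}p - \tfrac{4}{3}q - \tfrac{61}{33} → \tfrac{13}{11}p + \tfrac{2}{7}q^{3} + \tfrac{4}{7}q^{2} - \tfrac{1}{3}q - \tfrac{61}{33}
  leading term p: subtract (-\tfrac{13}{77})·f_2 from \tfrac{13}{11}p + \tfrac{2}{7}q^{3} + \tfrac{4}{7}q^{2} - \tfrac{1}{3}q - \tfrac{61}{33} → \tfrac{2}{7}q^{3} + \tfrac{10}{11}q^{2} + \tfrac{79}{231}q - \tfrac{2}{3}
  leading term q^{3}: no divisor's leading term divides it; move \tfrac{2}{7}q^{3} to the remainder.
  leading term q^{2}: no divisor's leading term divides it; move \tfrac{10}{11}q^{2} to the remainder.
  leading term q: no divisor's leading term divides it; move \tfrac{79}{231}q to the remainder.
  leading term 1: no divisor's leading term divides it; move -\tfrac{2}{3} to the remainder.
  remainder \tfrac{2}{7}q^{3} + \tfrac{10}{11}q^{2} + \tfrac{79}{231}q - \tfrac{2}{3} ≠ 0; add h_5 = \tfrac{2}{7}q^{3} + \tfrac{10}{11}q^{2} + \tfrac{79}{231}q - \tfrac{2}{3} to the basis.

S(h_4,h_5): lcm = q^{4}. S = \tfrac{95}{22}q^{3} + \tfrac{670}{33}q^{2} + \tfrac{77}{4}q - \tfrac{49}{6}.
  leading term q^{3}: subtract (\tfrac{665}{44})·h_5 from \tfrac{95}{22}q^{3} + \tfrac{670}{33}q^{2} + \tfrac{77}{4}q - \tfrac{49}{6} → \tfrac{4765}{726}q^{2} + \tfrac{10223}{726}q + \tfrac{21}{11}
  leading term q^{2}: no divisor's leading term divides it; move \tfrac{4765}{726}q^{2} to the remainder.
  leading term q: no divisor's leading term divides it; move \tfrac{10223}{726}q to the remainder.
  leading term 1: no divisor's leading term divides it; move \tfrac{21}{11} to the remainder.
  remainder \tfrac{4765}{726}q^{2} + \tfrac{10223}{726}q + \tfrac{21}{11} ≠ 0; add h_6 = \tfrac{4765}{726}q^{2} + \tfrac{10223}{726}q + \tfrac{21}{11} to the basis.

S(h_4,h_6): lcm = q^{4}. S = \tfrac{51029}{9530}q^{3} + \tfrac{202123}{9530}q^{2} + \tfrac{203}{12}q - \tfrac{49}{6}.
  leading term q^{3}: subtract (\tfrac{357203}{19060})·h_5 from \tfrac{51029}{9530}q^{3} + \tfrac{202123}{9530}q^{2} + \tfrac{203}{12}q - \tfrac{49}{6} → \tfrac{19879}{4765}q^{2} + \tfrac{300407}{28590}q + \tfrac{61859}{14295}
  leading term q^{2}: subtract (\tfrac{14432154}{22705225})·h_6 from \tfrac{19879}{4765}q^{2} + \tfrac{300407}{28590}q + \tfrac{61859}{14295} → \tfrac{212101253}{136231350}q + \tfrac{212101253}{68115675}
  leading term q: no divisor's leading term divides it; move \tfrac{212101253}{136231350}q to the remainder.
  leading term 1: no divisor's leading term divides it; move \tfrac{212101253}{68115675} to the remainder.
  remainder \tfrac{212101253}{136231350}q + \tfrac{212101253}{68115675} ≠ 0; add h_7 = \tfrac{212101253}{136231350}q + \tfrac{212101253}{68115675} to the basis.

The other S-polynomials (S(f_2,f_3), S(f_1,h_4), S(f_2,h_4), S(f_3,h_4), S(f_1,h_5), S(f_2,h_5), S(f_3,h_5), S(f_1,h_6), S(f_2,h_6), S(f_3,h_6), S(h_5,h_6), S(f_1,h_7), S(f_2,h_7), S(f_3,h_7), S(h_4,h_7), S(h_5,h_7), S(h_6,h_7)) all reduce to 0 modulo the current basis, so we have a Gröbner basis.
Inter-reduce: drop elements whose leading term is divisible by another's, tail-reduce, and make monic.
Reduced Gröbner basis: {p - 1, q + 2}.

Since the basis is lex-ordered, q + 2 is univariate in q. Its roots are {-2}. Back-substituting each root into the other basis elements fixes the other coordinates.
  q = -2: the earlier basis element becomes p - 1 = 0, giving p = 1 — point (1, -2).
Check: every point annihilates each of the original generators.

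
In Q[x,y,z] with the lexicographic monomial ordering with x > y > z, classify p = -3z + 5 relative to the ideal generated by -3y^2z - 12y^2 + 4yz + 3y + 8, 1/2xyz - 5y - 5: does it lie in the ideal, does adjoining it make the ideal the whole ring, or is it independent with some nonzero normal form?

-3z + 5 is independent of I; its normal form modulo I is -3z + 5.

First compute the reduced Gröbner basis of I by Buchberger's algorithm.
f_1 = -3y^2z - 12y^2 + 4yz + 3y + 8, LT = y^2z.
f_2 = 1/2xyz - 5y - 5, LT = xyz.

S(f_1,f_2): lcm = xy^2z. S = 4xy^2 - 4/3xyz - xy - 8/3x + 10y^2 + 10y.
  reduce S modulo (f_1, f_2):
  remainder 4xy^2 - xy - 8/3x + 10y^2 - 10/3y - 40/3 ≠ 0; add h_3 = 4xy^2 - xy - 8/3x + 10y^2 - 10/3y - 40/3 to the basis.

S(f_1,h_3): lcm = xy^2z. S = 4xy^2 - 13/12xyz - xy + 2/3xz - 8/3x - 5/2y^2z + 5/6yz + 10/3z.
  reduce S modulo (f_1, f_2, h_3):
  remainder 2/3xz - 5/2yz - 10y + 10/3z - 25/6 ≠ 0; add h_4 = 2/3xz - 5/2yz - 10y + 10/3z - 25/6 to the basis.

The other S-polynomials (S(f_2,h_3), S(f_1,h_4), S(f_2,h_4), S(h_3,h_4)) all reduce to 0 modulo the current basis, so we have a Gröbner basis.
Inter-reduce: drop elements whose leading term is divisible by another's, tail-reduce, and make monic.
Reduced Gröbner basis: {xy^2 - 1/4xy - 2/3x + 5/2y^2 - 5/6y - 10/3, xz - 15/4yz - 15y + 5z - 25/4, y^2z + 4y^2 - 4/3yz - y - 8/3}.
Label its elements g_1 = xy^2 - 1/4xy - 2/3x + 5/2y^2 - 5/6y - 10/3, g_2 = xz - 15/4yz - 15y + 5z - 25/4, g_3 = y^2z + 4y^2 - 4/3yz - y - 8/3.

Reduce p = -3z + 5 modulo G:
  leading term z: no divisor's leading term divides it; move -3z to the remainder.
  leading term 1: no divisor's leading term divides it; move 5 to the remainder.
  normal form = -3z + 5.
The normal form is nonzero, so p ∉ I. Since p minus its normal form lies in I, I + (p) = I + (r) where r = -3z + 5; decide whether this ideal is the whole ring.
Run Buchberger on G together with r (pairs among the g_i already reduce to 0 since G is a Gröbner basis):
g_1 = xy^2 - 1/4xy - 2/3x + 5/2y^2 - 5/6y - 10/3, LT = xy^2.
g_2 = xz - 15/4yz - 15y + 5z - 25/4, LT = xz.
g_3 = y^2z + 4y^2 - 4/3yz - y - 8/3, LT = y^2z.
r = -3z + 5, LT = z.

S(g_2,r): lcm = xz. S = 5/3x - 15/4yz - 15y + 5z - 25/4.
  reduce S modulo (g_1, g_2, g_3, r):
  remainder 5/3x - 85/4y + 25/12 ≠ 0; add m_5 = 5/3x - 85/4y + 25/12 to the basis.

S(g_3,r): lcm = y^2z. S = 17/3y^2 - 4/3yz - y - 8/3.
  reduce S modulo (g_1, g_2, g_3, r, m_5):
  remainder 17/3y^2 - 29/9y - 8/3 ≠ 0; add m_6 = 17/3y^2 - 29/9y - 8/3 to the basis.

The other S-polynomials (S(g_1,g_2), S(g_1,g_3), S(g_1,r), S(g_2,g_3), S(g_1,m_5), S(g_2,m_5), S(g_3,m_5), S(r,m_5), S(g_1,m_6), S(g_2,m_6), S(g_3,m_6), S(r,m_6), S(m_5,m_6)) all reduce to 0 modulo the current basis, so we have a Gröbner basis.
Inter-reduce: drop elements whose leading term is divisible by another's, tail-reduce, and make monic.
Reduced Gröbner basis: {x - 51/4y + 5/4, y^2 - 29/51y - 8/17, z - 5/3}.
The reduced Gröbner basis of I + (p) is {x - 51/4y + 5/4, y^2 - 29/51y - 8/17, z - 5/3} ≠ {1}, a proper ideal, so the enlarged system stays consistent: p is independent of I, with normal form -3z + 5.

The remainder on division by a Gröbner basis is unique — it is the normal form.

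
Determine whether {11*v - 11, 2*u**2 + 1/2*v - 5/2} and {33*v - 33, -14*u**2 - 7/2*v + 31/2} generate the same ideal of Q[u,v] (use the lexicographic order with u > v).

No, the ideals differ.

For a fixed monomial order, each ideal has a unique reduced Gröbner basis; comparing bases decides equality.
Buchberger on the first generating set:
f_1 = 11*v - 11, LT = v.
f_2 = 2*u**2 + 1/2*v - 5/2, LT = u**2.

The S-polynomials (S(f_1,f_2)) all reduce to 0 modulo the current basis, so we have a Gröbner basis.
Inter-reduce: drop elements whose leading term is divisible by another's, tail-reduce, and make monic.
Reduced Gröbner basis: {u**2 - 1, v - 1}.

Buchberger on the second generating set:
h_1 = 33*v - 33, LT = v.
h_2 = -14*u**2 - 7/2*v + 31/2, LT = u**2.

The S-polynomials (S(h_1,h_2)) all reduce to 0 modulo the current basis, so we have a Gröbner basis.
Inter-reduce: drop elements whose leading term is divisible by another's, tail-reduce, and make monic.
Reduced Gröbner basis: {u**2 - 6/7, v - 1}.

The bases are distinct; the ideals are different.
The same test decides containment: I ⊆ J iff every generator of I reduces to 0 modulo a Gröbner basis of J.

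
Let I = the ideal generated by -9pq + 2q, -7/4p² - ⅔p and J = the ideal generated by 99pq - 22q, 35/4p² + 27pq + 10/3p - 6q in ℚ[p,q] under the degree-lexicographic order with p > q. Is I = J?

Since reduced Gröbner bases are canonical representatives of ideals under a given ordering, it suffices to compute and compare them.
Buchberger on the first generating set:
f_1 = -9pq + 2q, LT = pq.
f_2 = -7/4p² - ⅔p, LT = p².

S(f_1,f_2): lcm = p²q. S = -38/63pq.
  leading term pq: subtract (38/567)·f_1 from -38/63pq → -76/567q
  leading term q: no divisor's leading term divides it; move -76/567q to the remainder.
  remainder -76/567q ≠ 0; add g_3 = -76/567q to the basis.

The other S-polynomials (S(f_1,g_3), S(f_2,g_3)) all reduce to 0 modulo the current basis, so we have a Gröbner basis.
Inter-reduce: drop elements whose leading term is divisible by another's, tail-reduce, and make monic.
Reduced Gröbner basis: {p² + 8/21p, q}.

Buchberger on the second generating set:
h_1 = 99pq - 22q, LT = pq.
h_2 = 35/4p² + 27pq + 10/3p - 6q, LT = p².

S(h_1,h_2): lcm = p²q. S = -108/35pq² - 38/63pq + 24/35q².
  leading term pq²: subtract (-12/385q)·h_1 from -108/35pq² - 38/63pq + 24/35q² → -38/63pq
  leading term pq: subtract (-38/6237)·h_1 from -38/63pq → -76/567q
  leading term q: no divisor's leading term divides it; move -76/567q to the remainder.
  remainder -76/567q ≠ 0; add k_3 = -76/567q to the basis.

The other S-polynomials (S(h_1,k_3), S(h_2,k_3)) all reduce to 0 modulo the current basis, so we have a Gröbner basis.
Inter-reduce: drop elements whose leading term is divisible by another's, tail-reduce, and make monic.
Reduced Gröbner basis: {p² + 8/21p, q}.

These coincide, so the ideals are equal.

Yes, the ideals are equal.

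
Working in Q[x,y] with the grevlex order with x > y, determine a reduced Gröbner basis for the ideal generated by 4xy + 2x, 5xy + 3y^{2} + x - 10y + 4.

The reduced Gröbner basis is the canonical form of the ideal for this ordering.

f_1 = 4xy + 2x, LT = xy.
f_2 = 5xy + 3y^{2} + x - 10y + 4, LT = xy.

S(f_1,f_2): lcm = xy. S = -\tfrac{3}{5}y^{2} + \tfrac{3}{10}x + 2y - \tfrac{4}{5}.
  leading term y^{2}: no divisor's leading term divides it; move -\tfrac{3}{5}y^{2} to the remainder.
  leading term x: no divisor's leading term divides it; move \tfrac{3}{10}x to the remainder.
  leading term y: no divisor's leading term divides it; move 2y to the remainder.
  leading term 1: no divisor's leading term divides it; move -\tfrac{4}{5} to the remainder.
  remainder -\tfrac{3}{5}y^{2} + \tfrac{3}{10}x + 2y - \tfrac{4}{5} ≠ 0; add g_3 = -\tfrac{3}{5}y^{2} + \tfrac{3}{10}x + 2y - \tfrac{4}{5} to the basis.

S(f_1,g_3): lcm = xy^{2}. S = \tfrac{1}{2}x^{2} + \tfrac{23}{6}xy - \tfrac{4}{3}x.
  leading term x^{2}: no divisor's leading term divides it; move \tfrac{1}{2}x^{2} to the remainder.
  leading term xy: subtract (\tfrac{23}{24})·f_1 from \tfrac{23}{6}xy - \tfrac{4}{3}x → -\tfrac{13}{4}x
  leading term x: no divisor's leading term divides it; move -\tfrac{13}{4}x to the remainder.
  remainder \tfrac{1}{2}x^{2} - \tfrac{13}{4}x ≠ 0; add g_4 = \tfrac{1}{2}x^{2} - \tfrac{13}{4}x to the basis.

The other S-polynomials (S(f_2,g_3), S(f_1,g_4), S(f_2,g_4), S(g_3,g_4)) all reduce to 0 modulo the current basis, so we have a Gröbner basis.
Inter-reduce: drop elements whose leading term is divisible by another's, tail-reduce, and make monic.

G = {x^{2} - \tfrac{13}{2}x, xy + \tfrac{1}{2}x, y^{2} - \tfrac{1}{2}x - \tfrac{10}{3}y + \tfrac{4}{3}}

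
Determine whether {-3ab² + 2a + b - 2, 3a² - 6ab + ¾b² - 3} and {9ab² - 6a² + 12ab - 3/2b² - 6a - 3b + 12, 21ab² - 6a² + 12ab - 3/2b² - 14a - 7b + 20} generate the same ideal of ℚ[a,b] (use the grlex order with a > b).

Since reduced Gröbner bases are canonical representatives of ideals under a given ordering, it suffices to compute and compare them.
Buchberger on the first generating set:
f_1 = -3ab² + 2a + b - 2, LT = ab².
f_2 = 3a² - 6ab + ¾b² - 3, LT = a².

S(f_1,f_2): lcm = a²b². S = 2ab³ - ¼b⁴ - ⅔a² - ⅓ab + b² + ⅔a.
  reduce S modulo (f_1, f_2):
  remainder -¼b⁴ - ⅓ab + 11/6b² + ⅔a - 4/3b - ⅔ ≠ 0; add g_3 = -¼b⁴ - ⅓ab + 11/6b² + ⅔a - 4/3b - ⅔ to the basis.

The other S-polynomials (S(f_1,g_3), S(f_2,g_3)) all reduce to 0 modulo the current basis, so we have a Gröbner basis.
Inter-reduce: drop elements whose leading term is divisible by another's, tail-reduce, and make monic.
Reduced Gröbner basis: {b⁴ + 4/3ab - 22/3b² - 8/3a + 16/3b + 8/3, ab² - ⅔a - ⅓b + ⅔, a² - 2ab + ¼b² - 1}.

Buchberger on the second generating set:
h_1 = 9ab² - 6a² + 12ab - 3/2b² - 6a - 3b + 12, LT = ab².
h_2 = 21ab² - 6a² + 12ab - 3/2b² - 14a - 7b + 20, LT = ab².

S(h_1,h_2): lcm = ab². S = -8/21a² + 16/21ab - 2/21b² + 8/21.
  reduce S modulo (h_1, h_2):
  remainder -8/21a² + 16/21ab - 2/21b² + 8/21 ≠ 0; add k_3 = -8/21a² + 16/21ab - 2/21b² + 8/21 to the basis.

S(h_1,k_3): lcm = a²b². S = 2ab³ - ¼b⁴ - ⅔a³ + 4/3a²b - ⅙ab² - ⅔a² - ⅓ab + b² + 4/3a.
  reduce S modulo (h_1, h_2, k_3):
  remainder -¼b⁴ - ⅓ab + 11/6b² + ⅔a - 4/3b - ⅔ ≠ 0; add k_4 = -¼b⁴ - ⅓ab + 11/6b² + ⅔a - 4/3b - ⅔ to the basis.

The other S-polynomials (S(h_2,k_3), S(h_1,k_4), S(h_2,k_4), S(k_3,k_4)) all reduce to 0 modulo the current basis, so we have a Gröbner basis.
Inter-reduce: drop elements whose leading term is divisible by another's, tail-reduce, and make monic.
Reduced Gröbner basis: {b⁴ + 4/3ab - 22/3b² - 8/3a + 16/3b + 8/3, ab² - ⅔a - ⅓b + ⅔, a² - 2ab + ¼b² - 1}.

Same reduced basis, so the two generating sets span the same ideal.

Yes, the ideals are equal.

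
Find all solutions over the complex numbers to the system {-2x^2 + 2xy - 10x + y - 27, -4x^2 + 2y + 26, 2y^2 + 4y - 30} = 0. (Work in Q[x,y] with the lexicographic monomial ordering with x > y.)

{(-2, -5)}

Compute a lex Gröbner basis by Buchberger's algorithm.
f_1 = -2x^2 + 2xy - 10x + y - 27, LT = x^2.
f_2 = -4x^2 + 2y + 26, LT = x^2.
f_3 = 2y^2 + 4y - 30, LT = y^2.

S(f_1,f_2): lcm = x^2. S = -xy + 5x + 20.
  reduce S modulo (f_1, f_2, f_3):
  remainder -xy + 5x + 20 ≠ 0; add h_4 = -xy + 5x + 20 to the basis.

S(f_1,h_4): lcm = x^2y. S = 5x^2 - xy^2 + 5xy + 20x - 1/2y^2 + 27/2y.
  reduce S modulo (f_1, f_2, f_3, h_4):
  remainder 40x + 17y + 165 ≠ 0; add h_5 = 40x + 17y + 165 to the basis.

S(f_2,h_4): lcm = x^2y. S = 5x^2 + 20x - 1/2y^2 - 13/2y.
  reduce S modulo (f_1, f_2, f_3, h_4, h_5):
  remainder -23/2y - 115/2 ≠ 0; add h_6 = -23/2y - 115/2 to the basis.

The other S-polynomials (S(f_1,f_3), S(f_2,f_3), S(f_3,h_4), S(f_1,h_5), S(f_2,h_5), S(f_3,h_5), S(h_4,h_5), S(f_1,h_6), S(f_2,h_6), S(f_3,h_6), S(h_4,h_6), S(h_5,h_6)) all reduce to 0 modulo the current basis, so we have a Gröbner basis.
Inter-reduce: drop elements whose leading term is divisible by another's, tail-reduce, and make monic.
Reduced Gröbner basis: {x + 2, y + 5}.

From the last basis element, y + 5 = 0, so y takes values in {-5}. Each choice, substituted upward through the basis, yields the corresponding point(s) of the solution set.
  y = -5: the earlier basis element becomes x + 2 = 0, giving x = -2 — point (-2, -5).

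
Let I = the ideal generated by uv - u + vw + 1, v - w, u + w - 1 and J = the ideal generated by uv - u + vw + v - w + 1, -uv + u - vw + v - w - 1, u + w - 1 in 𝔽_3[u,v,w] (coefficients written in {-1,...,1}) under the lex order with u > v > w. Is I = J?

Since reduced Gröbner bases are canonical representatives of ideals under a given ordering, it suffices to compute and compare them.
Buchberger on the first generating set:
f_1 = uv - u + vw + 1, LT = uv.
f_2 = v - w, LT = v.
f_3 = u + w - 1, LT = u.

S(f_1,f_2): lcm = uv. S = uw - u + vw + 1.
  leading term uw: subtract (w)·f_3 from uw - u + vw + 1 → -u + vw - w² + w + 1
  leading term u: subtract (-1)·f_3 from -u + vw - w² + w + 1 → vw - w² - w
  leading term vw: subtract (w)·f_2 from vw - w² - w → -w
  leading term w: no divisor's leading term divides it; move -w to the remainder.
  remainder -w ≠ 0; add g_4 = -w to the basis.

The other S-polynomials (S(f_1,f_3), S(f_2,f_3), S(f_1,g_4), S(f_2,g_4), S(f_3,g_4)) all reduce to 0 modulo the current basis, so we have a Gröbner basis.
Inter-reduce: drop elements whose leading term is divisible by another's, tail-reduce, and make monic.
Reduced Gröbner basis: {u - 1, v, w}.

Buchberger on the second generating set:
h_1 = uv - u + vw + v - w + 1, LT = uv.
h_2 = -uv + u - vw + v - w - 1, LT = uv.
h_3 = u + w - 1, LT = u.

S(h_1,h_2): lcm = uv. S = -v + w.
  leading term v: no divisor's leading term divides it; move -v to the remainder.
  leading term w: no divisor's leading term divides it; move w to the remainder.
  remainder -v + w ≠ 0; add k_4 = -v + w to the basis.

S(h_1,h_3): lcm = uv. S = -u - v - w + 1.
  leading term u: subtract (-1)·h_3 from -u - v - w + 1 → -v
  leading term v: subtract (1)·k_4 from -v → -w
  leading term w: no divisor's leading term divides it; move -w to the remainder.
  remainder -w ≠ 0; add k_5 = -w to the basis.

The other S-polynomials (S(h_2,h_3), S(h_1,k_4), S(h_2,k_4), S(h_3,k_4), S(h_1,k_5), S(h_2,k_5), S(h_3,k_5), S(k_4,k_5)) all reduce to 0 modulo the current basis, so we have a Gröbner basis.
Inter-reduce: drop elements whose leading term is divisible by another's, tail-reduce, and make monic.
Reduced Gröbner basis: {u - 1, v, w}.

Same reduced basis, so the two generating sets span the same ideal.

Yes, the ideals are equal.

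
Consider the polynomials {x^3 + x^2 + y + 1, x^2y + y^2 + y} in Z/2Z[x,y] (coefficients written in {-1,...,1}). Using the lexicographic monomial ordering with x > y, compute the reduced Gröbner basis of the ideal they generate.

f_1 = x^3 + x^2 + y + 1, LT = x^3.
f_2 = x^2y + y^2 + y, LT = x^2y.

S(f_1,f_2): lcm = x^3y. S = x^2y + xy^2 + xy + y^2 + y.
  leading term x^2y: subtract (1)·f_2 from x^2y + xy^2 + xy + y^2 + y → xy^2 + xy
  leading term xy^2: no divisor's leading term divides it; move xy^2 to the remainder.
  leading term xy: no divisor's leading term divides it; move xy to the remainder.
  remainder xy^2 + xy ≠ 0; add g_3 = xy^2 + xy to the basis.

S(f_1,g_3): lcm = x^3y^2. S = x^3y + x^2y^2 + y^3 + y^2.
  leading term x^3y: subtract (y)·f_1 from x^3y + x^2y^2 + y^3 + y^2 → x^2y^2 + x^2y + y^3 + y
  leading term x^2y^2: subtract (y)·f_2 from x^2y^2 + x^2y + y^3 + y → x^2y + y^2 + y
  leading term x^2y: subtract (1)·f_2 from x^2y + y^2 + y → 0
  remainder 0.

S(f_2,g_3): lcm = x^2y^2. S = x^2y + y^3 + y^2.
  leading term x^2y: subtract (1)·f_2 from x^2y + y^3 + y^2 → y^3 + y
  leading term y^3: no divisor's leading term divides it; move y^3 to the remainder.
  leading term y: no divisor's leading term divides it; move y to the remainder.
  remainder y^3 + y ≠ 0; add g_4 = y^3 + y to the basis.

S(f_1,g_4): leading monomials are coprime, so the S-polynomial reduces to 0 (Buchberger's first criterion).
S(f_2,g_4): lcm = x^2y^3. S = x^2y + y^4 + y^3.
  leading term x^2y: subtract (1)·f_2 from x^2y + y^4 + y^3 → y^4 + y^3 + y^2 + y
  leading term y^4: subtract (y)·g_4 from y^4 + y^3 + y^2 + y → y^3 + y
  leading term y^3: subtract (1)·g_4 from y^3 + y → 0
  remainder 0.

S(g_3,g_4): lcm = xy^3. S = xy^2 + xy.
  leading term xy^2: subtract (1)·g_3 from xy^2 + xy → 0
  remainder 0.

Every S-polynomial of the final basis reduces to 0, so we have a Gröbner basis.

G = {x^3 + x^2 + y + 1, x^2y + y^2 + y, xy^2 + xy, y^3 + y}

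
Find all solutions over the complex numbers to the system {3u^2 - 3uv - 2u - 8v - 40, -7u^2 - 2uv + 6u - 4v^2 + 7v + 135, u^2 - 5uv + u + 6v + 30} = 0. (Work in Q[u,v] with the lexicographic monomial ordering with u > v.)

Compute a lex Gröbner basis by Buchberger's algorithm.
f_1 = 3u^2 - 3uv - 2u - 8v - 40, LT = u^2.
f_2 = -7u^2 - 2uv + 6u - 4v^2 + 7v + 135, LT = u^2.
f_3 = u^2 - 5uv + u + 6v + 30, LT = u^2.

S(f_1,f_2): lcm = u^2. S = -9/7uv + 4/21u - 4/7v^2 - 5/3v + 125/21.
  reduce S modulo (f_1, f_2, f_3):
  remainder -9/7uv + 4/21u - 4/7v^2 - 5/3v + 125/21 ≠ 0; add h_4 = -9/7uv + 4/21u - 4/7v^2 - 5/3v + 125/21 to the basis.

S(f_1,f_3): lcm = u^2. S = 4uv - 5/3u - 26/3v - 130/3.
  reduce S modulo (f_1, f_2, f_3, h_4):
  remainder -29/27u - 16/9v^2 - 374/27v - 670/27 ≠ 0; add h_5 = -29/27u - 16/9v^2 - 374/27v - 670/27 to the basis.

S(f_1,h_4): lcm = u^2v. S = 4/27u^2 - 13/9uv^2 - 53/27uv + 125/27u - 8/3v^2 - 40/3v.
  reduce S modulo (f_1, f_2, f_3, h_4, h_5):
  remainder 52/81v^3 - 16963/2349v^2 - 522178/7047v - 773165/7047 ≠ 0; add h_6 = 52/81v^3 - 16963/2349v^2 - 522178/7047v - 773165/7047 to the basis.

S(f_3,h_4): lcm = u^2v. S = 4/27u^2 - 49/9uv^2 - 8/27uv + 125/27u + 6v^2 + 30v.
  reduce S modulo (f_1, f_2, f_3, h_4, h_5, h_6):
  remainder 12482/377v^2 + 256249/1131v + 345095/1131 ≠ 0; add h_7 = 12482/377v^2 + 256249/1131v + 345095/1131 to the basis.

S(f_1,h_5): lcm = u^2. S = -48/29uv^2 - 403/29uv - 2068/87u - 8/3v - 40/3.
  reduce S modulo (f_1, f_2, f_3, h_4, h_5, h_6, h_7):
  remainder 3474801/180989v + 17374005/180989 ≠ 0; add h_8 = 3474801/180989v + 17374005/180989 to the basis.

The other S-polynomials (S(f_2,f_3), S(f_2,h_4), S(f_2,h_5), S(f_3,h_5), S(h_4,h_5), S(f_1,h_6), S(f_2,h_6), S(f_3,h_6), S(h_4,h_6), S(h_5,h_6), S(f_1,h_7), S(f_2,h_7), S(f_3,h_7), S(h_4,h_7), S(h_5,h_7), S(h_6,h_7), S(f_1,h_8), S(f_2,h_8), S(f_3,h_8), S(h_4,h_8), S(h_5,h_8), S(h_6,h_8), S(h_7,h_8)) all reduce to 0 modulo the current basis, so we have a Gröbner basis.
Inter-reduce: drop elements whose leading term is divisible by another's, tail-reduce, and make monic.
Reduced Gröbner basis: {u, v + 5}.

From the last basis element, v + 5 = 0, so v takes values in {-5}. Each choice, substituted upward through the basis, yields the corresponding point(s) of the solution set.
  v = -5: the earlier basis element becomes u = 0, giving u = 0 — point (0, -5).

{(0, -5)}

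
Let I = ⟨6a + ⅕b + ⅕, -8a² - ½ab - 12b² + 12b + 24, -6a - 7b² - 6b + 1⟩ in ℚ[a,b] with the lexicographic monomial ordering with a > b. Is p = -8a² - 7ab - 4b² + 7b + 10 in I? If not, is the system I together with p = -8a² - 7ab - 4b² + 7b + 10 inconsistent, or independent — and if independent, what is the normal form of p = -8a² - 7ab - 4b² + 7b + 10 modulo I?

First compute the reduced Gröbner basis of I by Buchberger's algorithm.
f_1 = 6a + ⅕b + ⅕, LT = a.
f_2 = -8a² - ½ab - 12b² + 12b + 24, LT = a².
f_3 = -6a - 7b² - 6b + 1, LT = a.

S(f_1,f_2): lcm = a². S = -7/240ab + 1/30a - 3/2b² + 3/2b + 3.
  leading term ab: subtract (-7/1440b)·f_1 from -7/240ab + 1/30a - 3/2b² + 3/2b + 3 → 1/30a - 10793/7200b² + 10807/7200b + 3
  leading term a: subtract (1/180)·f_1 from 1/30a - 10793/7200b² + 10807/7200b + 3 → -10793/7200b² + 10799/7200b + 2699/900
  leading term b²: no divisor's leading term divides it; move -10793/7200b² to the remainder.
  leading term b: no divisor's leading term divides it; move 10799/7200b to the remainder.
  leading term 1: no divisor's leading term divides it; move 2699/900 to the remainder.
  remainder -10793/7200b² + 10799/7200b + 2699/900 ≠ 0; add h_4 = -10793/7200b² + 10799/7200b + 2699/900 to the basis.

S(f_1,f_3): lcm = a. S = -7/6b² - 29/30b + ⅕.
  leading term b²: subtract (8400/10793)·h_4 from -7/6b² - 29/30b + ⅕ → -345481/161895b - 345481/161895
  leading term b: no divisor's leading term divides it; move -345481/161895b to the remainder.
  leading term 1: no divisor's leading term divides it; move -345481/161895 to the remainder.
  remainder -345481/161895b - 345481/161895 ≠ 0; add h_5 = -345481/161895b - 345481/161895 to the basis.

The other S-polynomials (S(f_2,f_3), S(f_1,h_4), S(f_2,h_4), S(f_3,h_4), S(f_1,h_5), S(f_2,h_5), S(f_3,h_5), S(h_4,h_5)) all reduce to 0 modulo the current basis, so we have a Gröbner basis.
Inter-reduce: drop elements whose leading term is divisible by another's, tail-reduce, and make monic.
Reduced Gröbner basis: {a, b + 1}.
Label its elements g_1 = a, g_2 = b + 1.

Reduce p = -8a² - 7ab - 4b² + 7b + 10 modulo G:
  leading term a²: subtract (-8a)·g_1 from -8a² - 7ab - 4b² + 7b + 10 → -7ab - 4b² + 7b + 10
  leading term ab: subtract (-7b)·g_1 from -7ab - 4b² + 7b + 10 → -4b² + 7b + 10
  leading term b²: subtract (-4b)·g_2 from -4b² + 7b + 10 → 11b + 10
  leading term b: subtract (11)·g_2 from 11b + 10 → -1
  leading term 1: no divisor's leading term divides it; move -1 to the remainder.
  normal form = -1.
The normal form is nonzero, so p ∉ I. Since p minus its normal form lies in I, I + (p) = I + (r) where r = -1; decide whether this ideal is the whole ring.
Here r = -1 is a nonzero constant, hence a unit: 1 ∈ I + (p), the Gröbner basis of I + (p) is {1}, and the enlarged system has no common solution — adjoining p is inconsistent.

Adjoining -8a² - 7ab - 4b² + 7b + 10 makes the ideal the whole ring: the system is inconsistent.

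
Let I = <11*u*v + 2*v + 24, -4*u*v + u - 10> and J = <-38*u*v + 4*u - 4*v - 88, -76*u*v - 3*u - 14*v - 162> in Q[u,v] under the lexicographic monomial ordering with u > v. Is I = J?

No, the ideals differ.

Two ideals are equal iff their reduced Gröbner bases coincide (the reduced basis is unique for a fixed ordering).
Buchberger on the first generating set:
f_1 = 11*u*v + 2*v + 24, LT = u*v.
f_2 = -4*u*v + u - 10, LT = u*v.

S(f_1,f_2): lcm = u*v. S = 1/4*u + 2/11*v - 7/22.
  reduce S modulo (f_1, f_2):
  remainder 1/4*u + 2/11*v - 7/22 ≠ 0; add g_3 = 1/4*u + 2/11*v - 7/22 to the basis.

S(f_1,g_3): lcm = u*v. S = -8/11*v**2 + 16/11*v + 24/11.
  reduce S modulo (f_1, f_2, g_3):
  remainder -8/11*v**2 + 16/11*v + 24/11 ≠ 0; add g_4 = -8/11*v**2 + 16/11*v + 24/11 to the basis.

The other S-polynomials (S(f_2,g_3), S(f_1,g_4), S(f_2,g_4), S(g_3,g_4)) all reduce to 0 modulo the current basis, so we have a Gröbner basis.
Inter-reduce: drop elements whose leading term is divisible by another's, tail-reduce, and make monic.
Reduced Gröbner basis: {u + 8/11*v - 14/11, v**2 - 2*v - 3}.

Buchberger on the second generating set:
h_1 = -38*u*v + 4*u - 4*v - 88, LT = u*v.
h_2 = -76*u*v - 3*u - 14*v - 162, LT = u*v.

S(h_1,h_2): lcm = u*v. S = -11/76*u - 3/38*v + 7/38.
  reduce S modulo (h_1, h_2):
  remainder -11/76*u - 3/38*v + 7/38 ≠ 0; add k_3 = -11/76*u - 3/38*v + 7/38 to the basis.

S(h_1,k_3): lcm = u*v. S = -2/19*u - 6/11*v**2 + 288/209*v + 44/19.
  reduce S modulo (h_1, h_2, k_3):
  remainder -6/11*v**2 + 300/209*v + 24/11 ≠ 0; add k_4 = -6/11*v**2 + 300/209*v + 24/11 to the basis.

The other S-polynomials (S(h_2,k_3), S(h_1,k_4), S(h_2,k_4), S(k_3,k_4)) all reduce to 0 modulo the current basis, so we have a Gröbner basis.
Inter-reduce: drop elements whose leading term is divisible by another's, tail-reduce, and make monic.
Reduced Gröbner basis: {u + 6/11*v - 14/11, v**2 - 50/19*v - 4}.

Since the reduced bases disagree, the two ideals are not the same.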